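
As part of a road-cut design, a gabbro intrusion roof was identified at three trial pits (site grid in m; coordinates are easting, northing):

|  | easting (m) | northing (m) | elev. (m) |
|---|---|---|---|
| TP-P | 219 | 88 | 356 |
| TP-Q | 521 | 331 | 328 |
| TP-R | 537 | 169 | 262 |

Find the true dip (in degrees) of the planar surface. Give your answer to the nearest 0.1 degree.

Two edge vectors: TP-P→TP-Q = (302, 243, -28), TP-P→TP-R = (318, 81, -94).
Normal n = (TP-P→TP-Q) × (TP-P→TP-R) = (-20574, 19484, -52812).
So ∂z/∂easting = −n_x/n_z = −0.38957 and ∂z/∂northing = −n_y/n_z = 0.36893.
Gradient magnitude |∇z| = √(a² + b²) = √(0.15177 + 0.13611) = 0.53654.
True dip = arctan(0.53654) = 28.2°, dipping toward SE (azimuth ≈ 133°).

28.2°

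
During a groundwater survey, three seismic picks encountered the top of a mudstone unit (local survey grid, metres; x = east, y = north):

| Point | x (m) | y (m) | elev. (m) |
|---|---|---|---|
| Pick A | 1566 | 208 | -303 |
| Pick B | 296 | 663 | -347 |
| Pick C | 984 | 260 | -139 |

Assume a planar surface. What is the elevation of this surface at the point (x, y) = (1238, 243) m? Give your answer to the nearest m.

Two edge vectors: Pick A→Pick B = (-1270, 455, -44), Pick A→Pick C = (-582, 52, 164).
Normal n = (Pick A→Pick B) × (Pick A→Pick C) = (76908, 233888, 198770).
So ∂z/∂x = −n_x/n_z = −0.38692 and ∂z/∂y = −n_y/n_z = −1.17668.
Intercept c from Pick A: -303 + 605.92 + 244.75 = 547.66.
At (1238, 243): z = −479.0 − 285.9 + 547.66 = -217.3 m.

-217 m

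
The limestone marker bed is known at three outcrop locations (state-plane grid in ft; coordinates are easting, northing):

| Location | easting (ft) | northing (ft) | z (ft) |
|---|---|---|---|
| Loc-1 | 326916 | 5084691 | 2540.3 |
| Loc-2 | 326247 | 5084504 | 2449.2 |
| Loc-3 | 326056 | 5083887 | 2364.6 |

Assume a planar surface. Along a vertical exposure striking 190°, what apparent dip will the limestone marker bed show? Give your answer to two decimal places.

Let the plane be z = a·easting + b·northing + c.
Loc-2−Loc-1: −669a − 187b = −91.1;  Loc-3−Loc-1: −860a − 804b = −175.7.
Solving gives a = 0.10712, b = 0.10396.
Unit vector along 190° is (sin 190°, cos 190°) = (-0.1736, -0.9848).
Slope in that direction = a·(-0.1736) + b·(-0.9848) = −0.12098.
Apparent dip = arctan|0.12098| = 6.90° (true dip is 8.5°, so apparent ≤ true as expected).

6.90°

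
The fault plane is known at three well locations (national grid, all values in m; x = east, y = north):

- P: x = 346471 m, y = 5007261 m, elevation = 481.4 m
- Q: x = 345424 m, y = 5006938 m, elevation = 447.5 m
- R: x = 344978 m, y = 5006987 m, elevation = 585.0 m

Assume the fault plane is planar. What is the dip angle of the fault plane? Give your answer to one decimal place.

Let the plane be z = a·x + b·y + c.
Q−P: −1047a − 323b = −33.9;  R−P: −1493a − 274b = 103.6.
Solving gives a = −0.21883, b = 0.81430.
Gradient magnitude |∇z| = √(a² + b²) = √(0.04789 + 0.66308) = 0.84319.
True dip = arctan(0.84319) = 40.1°, dipping toward SSE (azimuth ≈ 165°).

40.1°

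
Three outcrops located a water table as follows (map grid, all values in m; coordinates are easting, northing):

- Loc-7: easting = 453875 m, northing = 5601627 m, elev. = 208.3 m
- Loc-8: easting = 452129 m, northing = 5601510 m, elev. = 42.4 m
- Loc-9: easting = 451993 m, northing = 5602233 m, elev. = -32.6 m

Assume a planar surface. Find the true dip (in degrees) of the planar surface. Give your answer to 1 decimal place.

7.5°

Two edge vectors: Loc-7→Loc-8 = (-1746, -117, -165.9), Loc-7→Loc-9 = (-1882, 606, -240.9).
Normal n = (Loc-7→Loc-8) × (Loc-7→Loc-9) = (128720.7, -108387.6, -1278270).
So ∂z/∂easting = −n_x/n_z = 0.10070 and ∂z/∂northing = −n_y/n_z = −0.08479.
Gradient magnitude |∇z| = √(a² + b²) = √(0.01014 + 0.00719) = 0.13164.
True dip = arctan(0.13164) = 7.5°, dipping toward NW (azimuth ≈ 310°).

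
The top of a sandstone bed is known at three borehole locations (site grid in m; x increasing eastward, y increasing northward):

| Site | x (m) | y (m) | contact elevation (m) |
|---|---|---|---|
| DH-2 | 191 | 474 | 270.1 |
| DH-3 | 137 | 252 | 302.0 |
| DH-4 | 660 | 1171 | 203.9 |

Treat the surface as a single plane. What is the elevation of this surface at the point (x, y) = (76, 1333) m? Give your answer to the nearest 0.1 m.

Two edge vectors: DH-2→DH-3 = (-54, -222, 31.9), DH-2→DH-4 = (469, 697, -66.2).
Normal n = (DH-2→DH-3) × (DH-2→DH-4) = (-7537.9, 11386.3, 66480).
So ∂z/∂x = −n_x/n_z = 0.113386 and ∂z/∂y = −n_y/n_z = −0.171274.
Intercept c from DH-2: 270.1 − 21.66 + 81.18 = 329.63.
At (76, 1333): z = 8.6 − 228.3 + 329.63 = 109.9 m.

109.9 m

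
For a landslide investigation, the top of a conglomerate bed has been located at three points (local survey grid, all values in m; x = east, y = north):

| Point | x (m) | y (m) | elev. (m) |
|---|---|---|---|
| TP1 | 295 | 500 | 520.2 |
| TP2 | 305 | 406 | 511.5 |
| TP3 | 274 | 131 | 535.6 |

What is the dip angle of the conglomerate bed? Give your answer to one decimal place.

Two edge vectors: TP1→TP2 = (10, -94, -8.7), TP1→TP3 = (-21, -369, 15.4).
Normal n = (TP1→TP2) × (TP1→TP3) = (-4657.9, 28.7, -5664).
So ∂z/∂x = −n_x/n_z = −0.82237 and ∂z/∂y = −n_y/n_z = 0.00507.
Gradient magnitude |∇z| = √(a² + b²) = √(0.67629 + 0.00003) = 0.82238.
True dip = arctan(0.82238) = 39.4°, dipping toward E (azimuth ≈ 090°).

39.4°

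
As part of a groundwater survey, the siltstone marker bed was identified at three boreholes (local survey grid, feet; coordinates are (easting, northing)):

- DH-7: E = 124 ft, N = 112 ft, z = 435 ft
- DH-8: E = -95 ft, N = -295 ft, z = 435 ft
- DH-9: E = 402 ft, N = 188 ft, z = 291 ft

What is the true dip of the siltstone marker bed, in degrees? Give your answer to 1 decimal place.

34.6°

Let the plane be z = a·E + b·N + c.
DH-8−DH-7: −219a − 407b = 0;  DH-9−DH-7: 278a + 76b = −144.
Solving gives a = −0.60732, b = 0.32679.
Gradient magnitude |∇z| = √(a² + b²) = √(0.36884 + 0.10679) = 0.68966.
True dip = arctan(0.68966) = 34.6°, dipping toward ESE (azimuth ≈ 118°).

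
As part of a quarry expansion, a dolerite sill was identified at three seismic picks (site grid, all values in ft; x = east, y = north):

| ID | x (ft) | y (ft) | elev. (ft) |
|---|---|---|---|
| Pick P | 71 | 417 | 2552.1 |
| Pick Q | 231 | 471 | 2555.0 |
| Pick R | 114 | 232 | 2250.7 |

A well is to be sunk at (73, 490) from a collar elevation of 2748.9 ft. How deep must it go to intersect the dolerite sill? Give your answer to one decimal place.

87.2 ft

Two edge vectors: Pick P→Pick Q = (160, 54, 2.9), Pick P→Pick R = (43, -185, -301.4).
Normal n = (Pick P→Pick Q) × (Pick P→Pick R) = (-15739.1, 48348.7, -31922).
So ∂z/∂x = −n_x/n_z = −0.49305 and ∂z/∂y = −n_y/n_z = 1.51459.
Intercept c from Pick P: 2552.1 + 35.01 − 631.58 = 1955.52.
At (73, 490): z_contact = −35.99 + 742.15 + 1955.52 = 2661.68 ft.
Depth below ground = 2748.9 − 2661.68 = 87.2 ft.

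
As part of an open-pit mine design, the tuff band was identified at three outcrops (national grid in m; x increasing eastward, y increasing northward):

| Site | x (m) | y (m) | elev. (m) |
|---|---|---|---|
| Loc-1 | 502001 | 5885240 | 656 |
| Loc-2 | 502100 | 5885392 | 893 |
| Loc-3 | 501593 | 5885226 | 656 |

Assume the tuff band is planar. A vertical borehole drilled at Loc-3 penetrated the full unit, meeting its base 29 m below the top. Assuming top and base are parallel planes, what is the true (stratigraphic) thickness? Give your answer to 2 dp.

Two edge vectors: Loc-1→Loc-2 = (99, 152, 237), Loc-1→Loc-3 = (-408, -14, 0).
Normal n = (Loc-1→Loc-2) × (Loc-1→Loc-3) = (3318, -96696, 60630).
So ∂z/∂x = −n_x/n_z = −0.05473 and ∂z/∂y = −n_y/n_z = 1.59485.
|∇z| = √(a²+b²) = 1.59579, so dip δ = arctan(1.59579) = 57.93°.
True thickness = vertical thickness × cos δ = 29 × cos 57.93° = 15.40 m.

15.40 m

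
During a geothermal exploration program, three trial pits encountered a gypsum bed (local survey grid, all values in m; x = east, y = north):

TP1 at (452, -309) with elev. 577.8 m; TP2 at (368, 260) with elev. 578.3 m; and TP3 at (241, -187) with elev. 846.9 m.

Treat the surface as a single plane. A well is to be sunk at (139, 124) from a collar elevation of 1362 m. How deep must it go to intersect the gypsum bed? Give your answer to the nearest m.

437 m

Two edge vectors: TP1→TP2 = (-84, 569, 0.5), TP1→TP3 = (-211, 122, 269.1).
Normal n = (TP1→TP2) × (TP1→TP3) = (153056.9, 22498.9, 109811).
So ∂z/∂x = −n_x/n_z = −1.39382 and ∂z/∂y = −n_y/n_z = −0.20489.
Intercept c from TP1: 577.8 + 630.01 − 63.31 = 1144.50.
At (139, 124): z_contact = −193.7 − 25.4 + 1144.50 = 925.3 m.
Depth below ground = 1362 − 925.3 = 437 m.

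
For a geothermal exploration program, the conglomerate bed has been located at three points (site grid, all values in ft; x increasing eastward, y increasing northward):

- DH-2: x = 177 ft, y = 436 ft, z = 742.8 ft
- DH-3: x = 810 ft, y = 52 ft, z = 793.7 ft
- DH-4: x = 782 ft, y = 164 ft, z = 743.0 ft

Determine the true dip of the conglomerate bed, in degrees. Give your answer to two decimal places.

Let the plane be z = a·x + b·y + c.
DH-3−DH-2: 633a − 384b = 50.9;  DH-4−DH-2: 605a − 272b = 0.2.
Solving gives a = −0.22892, b = −0.50991.
Gradient magnitude |∇z| = √(a² + b²) = √(0.05240 + 0.26001) = 0.55894.
True dip = arctan(0.55894) = 29.20°, dipping toward NNE (azimuth ≈ 024°).

29.20°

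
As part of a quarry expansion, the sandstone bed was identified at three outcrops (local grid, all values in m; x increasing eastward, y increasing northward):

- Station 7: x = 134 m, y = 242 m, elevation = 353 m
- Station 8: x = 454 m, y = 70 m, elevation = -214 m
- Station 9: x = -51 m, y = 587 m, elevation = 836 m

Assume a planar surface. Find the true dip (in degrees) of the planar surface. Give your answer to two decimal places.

57.43°

Let the plane be z = a·x + b·y + c.
Station 8−Station 7: 320a − 172b = −567;  Station 9−Station 7: −185a + 345b = 483.
Solving gives a = −1.43216, b = 0.63203.
Gradient magnitude |∇z| = √(a² + b²) = √(2.05108 + 0.39946) = 1.56542.
True dip = arctan(1.56542) = 57.43°, dipping toward ESE (azimuth ≈ 114°).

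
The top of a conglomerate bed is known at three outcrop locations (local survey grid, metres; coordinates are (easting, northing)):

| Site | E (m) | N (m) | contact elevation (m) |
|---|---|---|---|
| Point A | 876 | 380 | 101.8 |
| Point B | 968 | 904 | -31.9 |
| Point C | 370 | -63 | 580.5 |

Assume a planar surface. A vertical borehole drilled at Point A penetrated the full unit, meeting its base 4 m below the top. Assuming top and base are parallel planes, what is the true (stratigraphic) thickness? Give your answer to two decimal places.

Two edge vectors: Point A→Point B = (92, 524, -133.7), Point A→Point C = (-506, -443, 478.7).
Normal n = (Point A→Point B) × (Point A→Point C) = (191609.7, 23611.8, 224388).
So ∂z/∂E = −n_x/n_z = −0.85392 and ∂z/∂N = −n_y/n_z = −0.10523.
|∇z| = √(a²+b²) = 0.86038, so dip δ = arctan(0.86038) = 40.71°.
True thickness = vertical thickness × cos δ = 4 × cos 40.71° = 3.03 m.

3.03 m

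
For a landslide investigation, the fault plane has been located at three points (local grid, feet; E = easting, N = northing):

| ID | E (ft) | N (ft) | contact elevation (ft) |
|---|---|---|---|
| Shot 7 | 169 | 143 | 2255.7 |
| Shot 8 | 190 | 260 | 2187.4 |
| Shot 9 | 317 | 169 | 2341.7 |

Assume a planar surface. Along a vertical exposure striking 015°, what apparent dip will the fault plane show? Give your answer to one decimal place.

26.7°

Two edge vectors: Shot 7→Shot 8 = (21, 117, -68.3), Shot 7→Shot 9 = (148, 26, 86).
Normal n = (Shot 7→Shot 8) × (Shot 7→Shot 9) = (11837.8, -11914.4, -16770).
So ∂z/∂E = −n_x/n_z = 0.70589 and ∂z/∂N = −n_y/n_z = −0.71046.
Unit vector along 015° is (sin 15°, cos 15°) = (0.2588, 0.9659).
Slope in that direction = a·(0.2588) + b·(0.9659) = −0.50355.
Apparent dip = arctan|0.50355| = 26.7° (true dip is 45.0°, so apparent ≤ true as expected).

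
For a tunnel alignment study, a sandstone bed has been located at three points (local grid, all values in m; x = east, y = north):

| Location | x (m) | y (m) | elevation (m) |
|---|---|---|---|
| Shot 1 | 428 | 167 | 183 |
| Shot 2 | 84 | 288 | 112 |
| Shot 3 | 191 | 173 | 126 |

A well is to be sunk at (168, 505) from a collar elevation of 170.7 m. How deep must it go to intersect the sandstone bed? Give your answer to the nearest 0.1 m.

15.6 m

Two edge vectors: Shot 1→Shot 2 = (-344, 121, -71), Shot 1→Shot 3 = (-237, 6, -57).
Normal n = (Shot 1→Shot 2) × (Shot 1→Shot 3) = (-6471, -2781, 26613).
So ∂z/∂x = −n_x/n_z = 0.24315 and ∂z/∂y = −n_y/n_z = 0.10450.
Intercept c from Shot 1: 183 − 104.07 − 17.45 = 61.48.
At (168, 505): z_contact = 40.85 + 52.77 + 61.48 = 155.10 m.
Depth below ground = 170.7 − 155.10 = 15.6 m.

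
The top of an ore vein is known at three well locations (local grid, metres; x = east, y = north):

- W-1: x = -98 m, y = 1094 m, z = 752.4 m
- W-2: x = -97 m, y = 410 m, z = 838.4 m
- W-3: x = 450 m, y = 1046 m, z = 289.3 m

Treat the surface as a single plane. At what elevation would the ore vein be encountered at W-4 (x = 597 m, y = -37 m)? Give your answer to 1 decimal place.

Two edge vectors: W-1→W-2 = (1, -684, 86), W-1→W-3 = (548, -48, -463.1).
Normal n = (W-1→W-2) × (W-1→W-3) = (320888.4, 47591.1, 374784).
So ∂z/∂x = −n_x/n_z = −0.856196 and ∂z/∂y = −n_y/n_z = −0.126983.
Intercept c from W-1: 752.4 − 83.91 + 138.92 = 807.41.
At (597, -37): z = −511.1 + 4.7 + 807.41 = 301.0 m.

301.0 m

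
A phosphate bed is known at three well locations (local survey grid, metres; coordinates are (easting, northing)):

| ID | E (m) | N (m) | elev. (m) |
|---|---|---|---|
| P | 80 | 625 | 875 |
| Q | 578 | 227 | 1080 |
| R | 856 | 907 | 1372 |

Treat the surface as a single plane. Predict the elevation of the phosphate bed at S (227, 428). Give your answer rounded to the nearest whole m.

Two edge vectors: P→Q = (498, -398, 205), P→R = (776, 282, 497).
Normal n = (P→Q) × (P→R) = (-255616, -88426, 449284).
So ∂z/∂E = −n_x/n_z = 0.56894 and ∂z/∂N = −n_y/n_z = 0.19682.
Intercept c from P: 875 − 45.52 − 123.01 = 706.48.
At (227, 428): z = 129.1 + 84.2 + 706.48 = 919.9 m.

920 m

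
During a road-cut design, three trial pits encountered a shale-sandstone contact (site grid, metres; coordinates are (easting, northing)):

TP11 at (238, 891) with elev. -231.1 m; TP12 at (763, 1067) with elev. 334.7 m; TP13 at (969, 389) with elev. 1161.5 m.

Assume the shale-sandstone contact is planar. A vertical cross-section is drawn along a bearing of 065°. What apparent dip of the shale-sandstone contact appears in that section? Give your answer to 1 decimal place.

41.4°

Let the plane be z = a·E + b·N + c.
TP12−TP11: 525a + 176b = 565.8;  TP13−TP11: 731a − 502b = 1392.6.
Solving gives a = 1.34911, b = −0.80956.
Unit vector along 065° is (sin 65°, cos 65°) = (0.9063, 0.4226).
Slope in that direction = a·(0.9063) + b·(0.4226) = 0.88057.
Apparent dip = arctan|0.88057| = 41.4° (true dip is 57.6°, so apparent ≤ true as expected).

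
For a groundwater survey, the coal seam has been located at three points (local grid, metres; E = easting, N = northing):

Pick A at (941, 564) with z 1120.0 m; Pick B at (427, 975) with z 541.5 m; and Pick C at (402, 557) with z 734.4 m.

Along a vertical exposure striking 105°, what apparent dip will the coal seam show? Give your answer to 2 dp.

Let the plane be z = a·E + b·N + c.
Pick B−Pick A: −514a + 411b = −578.5;  Pick C−Pick A: −539a − 7b = −385.6.
Solving gives a = 0.72195, b = −0.50466.
Unit vector along 105° is (sin 105°, cos 105°) = (0.9659, -0.2588).
Slope in that direction = a·(0.9659) + b·(-0.2588) = 0.82797.
Apparent dip = arctan|0.82797| = 39.62° (true dip is 41.4°, so apparent ≤ true as expected).

39.62°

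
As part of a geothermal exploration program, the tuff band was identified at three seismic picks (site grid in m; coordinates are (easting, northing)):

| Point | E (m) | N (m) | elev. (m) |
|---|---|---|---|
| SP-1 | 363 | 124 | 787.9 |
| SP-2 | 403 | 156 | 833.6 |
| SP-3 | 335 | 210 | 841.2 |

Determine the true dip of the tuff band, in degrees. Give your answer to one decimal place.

Let the plane be z = a·E + b·N + c.
SP-2−SP-1: 40a + 32b = 45.7;  SP-3−SP-1: −28a + 86b = 53.3.
Solving gives a = 0.51305, b = 0.78681.
Gradient magnitude |∇z| = √(a² + b²) = √(0.26322 + 0.61907) = 0.93930.
True dip = arctan(0.93930) = 43.2°, dipping toward SSW (azimuth ≈ 213°).

43.2°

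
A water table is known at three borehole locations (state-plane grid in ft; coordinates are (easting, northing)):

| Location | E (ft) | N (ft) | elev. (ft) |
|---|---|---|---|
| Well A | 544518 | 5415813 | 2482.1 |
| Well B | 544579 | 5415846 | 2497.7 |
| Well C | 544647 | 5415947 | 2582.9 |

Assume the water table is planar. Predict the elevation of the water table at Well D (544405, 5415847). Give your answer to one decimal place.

2553.7 ft

Two edge vectors: Well A→Well B = (61, 33, 15.6), Well A→Well C = (129, 134, 100.8).
Normal n = (Well A→Well B) × (Well A→Well C) = (1236, -4136.4, 3917).
So ∂z/∂E = −n_x/n_z = −0.315547613 and ∂z/∂N = −n_y/n_z = 1.056012254.
Intercept c from Well A: 2482.1 + 171821.36 − 5719164.89 = −5544861.44.
At (544405, 5415847): z = −171785.7 + 5719200.8 − 5544861.44 = 2553.7 ft.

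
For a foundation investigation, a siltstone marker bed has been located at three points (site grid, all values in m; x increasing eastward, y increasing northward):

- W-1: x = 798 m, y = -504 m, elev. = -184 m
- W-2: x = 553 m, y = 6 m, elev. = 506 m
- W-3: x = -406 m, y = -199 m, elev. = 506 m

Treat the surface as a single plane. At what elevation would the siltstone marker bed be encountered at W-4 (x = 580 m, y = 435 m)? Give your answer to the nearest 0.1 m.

1025.3 m

Let the plane be z = a·x + b·y + c.
W-2−W-1: −245a + 510b = 690;  W-3−W-1: −1204a + 305b = 690.
Solving gives a = −0.26228, b = 1.22695.
Then c = -184 − a·798 − b·-504 = 643.68.
At (580, 435): z = −152.1 + 533.7 + 643.68 = 1025.3 m.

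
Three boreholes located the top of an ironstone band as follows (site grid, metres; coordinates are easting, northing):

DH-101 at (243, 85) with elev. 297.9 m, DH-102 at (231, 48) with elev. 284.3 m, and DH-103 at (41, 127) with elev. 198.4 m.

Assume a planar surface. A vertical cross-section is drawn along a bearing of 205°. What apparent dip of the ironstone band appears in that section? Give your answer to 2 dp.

Two edge vectors: DH-101→DH-102 = (-12, -37, -13.6), DH-101→DH-103 = (-202, 42, -99.5).
Normal n = (DH-101→DH-102) × (DH-101→DH-103) = (4252.7, 1553.2, -7978).
So ∂z/∂easting = −n_x/n_z = 0.53305 and ∂z/∂northing = −n_y/n_z = 0.19469.
Unit vector along 205° is (sin 205°, cos 205°) = (-0.4226, -0.9063).
Slope in that direction = a·(-0.4226) + b·(-0.9063) = −0.40172.
Apparent dip = arctan|0.40172| = 21.89° (true dip is 29.6°, so apparent ≤ true as expected).

21.89°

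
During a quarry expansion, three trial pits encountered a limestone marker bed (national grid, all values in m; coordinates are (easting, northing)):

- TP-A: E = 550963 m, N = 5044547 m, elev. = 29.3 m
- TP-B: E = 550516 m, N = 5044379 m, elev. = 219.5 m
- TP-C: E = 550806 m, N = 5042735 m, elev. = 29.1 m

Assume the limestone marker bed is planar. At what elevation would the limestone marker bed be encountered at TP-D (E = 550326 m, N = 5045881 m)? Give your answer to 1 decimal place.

Let the plane be z = a·E + b·N + c.
TP-B−TP-A: −447a − 168b = 190.2;  TP-C−TP-A: −157a − 1812b = −0.2.
Solving gives a = −0.439868911, b = 0.038222637.
Then c = 29.3 − a·550963 − b·5044547 = 49564.90.
At (550326, 5045881): z = −242071.3 + 192866.9 + 49564.90 = 360.5 m.

360.5 m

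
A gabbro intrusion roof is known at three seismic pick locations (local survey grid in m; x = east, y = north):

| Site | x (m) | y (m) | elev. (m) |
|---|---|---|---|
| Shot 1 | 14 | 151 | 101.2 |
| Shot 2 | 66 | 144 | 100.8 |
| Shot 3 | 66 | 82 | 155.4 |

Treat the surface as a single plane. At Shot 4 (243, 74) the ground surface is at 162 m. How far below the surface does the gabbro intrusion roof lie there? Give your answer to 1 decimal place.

21.9 m

Let the plane be z = a·x + b·y + c.
Shot 2−Shot 1: 52a − 7b = −0.4;  Shot 3−Shot 1: 52a − 69b = 54.2.
Solving gives a = −0.12624, b = −0.88065.
Then c = 101.2 − a·14 − b·151 = 235.94.
At (243, 74): z_contact = −30.68 − 65.17 + 235.94 = 140.10 m.
Depth below ground = 162 − 140.10 = 21.9 m.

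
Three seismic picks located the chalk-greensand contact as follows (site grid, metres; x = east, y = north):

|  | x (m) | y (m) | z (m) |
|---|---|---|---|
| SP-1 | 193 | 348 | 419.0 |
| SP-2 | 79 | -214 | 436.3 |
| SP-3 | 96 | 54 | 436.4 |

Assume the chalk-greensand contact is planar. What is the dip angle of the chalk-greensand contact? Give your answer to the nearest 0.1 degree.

12.6°

Two edge vectors: SP-1→SP-2 = (-114, -562, 17.3), SP-1→SP-3 = (-97, -294, 17.4).
Normal n = (SP-1→SP-2) × (SP-1→SP-3) = (-4692.6, 305.5, -20998).
So ∂z/∂x = −n_x/n_z = −0.22348 and ∂z/∂y = −n_y/n_z = 0.01455.
Gradient magnitude |∇z| = √(a² + b²) = √(0.04994 + 0.00021) = 0.22395.
True dip = arctan(0.22395) = 12.6°, dipping toward E (azimuth ≈ 094°).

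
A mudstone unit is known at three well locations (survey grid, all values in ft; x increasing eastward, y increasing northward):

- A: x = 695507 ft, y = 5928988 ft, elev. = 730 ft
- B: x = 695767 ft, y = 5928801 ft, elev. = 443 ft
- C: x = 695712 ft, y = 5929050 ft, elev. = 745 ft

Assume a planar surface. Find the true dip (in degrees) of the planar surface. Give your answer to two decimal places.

49.83°

Two edge vectors: A→B = (260, -187, -287), A→C = (205, 62, 15).
Normal n = (A→B) × (A→C) = (14989, -62735, 54455).
So ∂z/∂x = −n_x/n_z = −0.27525 and ∂z/∂y = −n_y/n_z = 1.15205.
Gradient magnitude |∇z| = √(a² + b²) = √(0.07577 + 1.32722) = 1.18448.
True dip = arctan(1.18448) = 49.83°, dipping toward SSE (azimuth ≈ 167°).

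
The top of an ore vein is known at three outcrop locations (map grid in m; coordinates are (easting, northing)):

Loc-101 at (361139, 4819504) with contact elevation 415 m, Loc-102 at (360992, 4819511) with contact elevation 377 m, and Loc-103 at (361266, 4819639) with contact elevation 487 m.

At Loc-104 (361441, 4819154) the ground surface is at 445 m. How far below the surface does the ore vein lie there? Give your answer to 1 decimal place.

45.1 m

Let the plane be z = a·E + b·N + c.
Loc-102−Loc-101: −147a + 7b = −38;  Loc-103−Loc-101: 127a + 135b = 72.
Solving gives a = 0.271727597, b = 0.277708112.
Then c = 415 − a·361139 − b·4819504 = −1436131.79.
At (361441, 4819154): z_contact = 98213.49 + 1338318.16 − 1436131.79 = 399.86 m.
Depth below ground = 445 − 399.86 = 45.1 m.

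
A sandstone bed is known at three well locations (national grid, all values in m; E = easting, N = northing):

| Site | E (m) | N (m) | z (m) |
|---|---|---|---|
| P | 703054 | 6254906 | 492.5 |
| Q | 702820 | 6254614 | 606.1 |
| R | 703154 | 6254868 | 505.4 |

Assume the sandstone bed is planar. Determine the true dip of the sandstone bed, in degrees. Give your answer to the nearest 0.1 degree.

20.7°

Let the plane be z = a·E + b·N + c.
Q−P: −234a − 292b = 113.6;  R−P: 100a − 38b = 12.9.
Solving gives a = −0.01444, b = −0.37747.
Gradient magnitude |∇z| = √(a² + b²) = √(0.00021 + 0.14248) = 0.37775.
True dip = arctan(0.37775) = 20.7°, dipping toward N (azimuth ≈ 002°).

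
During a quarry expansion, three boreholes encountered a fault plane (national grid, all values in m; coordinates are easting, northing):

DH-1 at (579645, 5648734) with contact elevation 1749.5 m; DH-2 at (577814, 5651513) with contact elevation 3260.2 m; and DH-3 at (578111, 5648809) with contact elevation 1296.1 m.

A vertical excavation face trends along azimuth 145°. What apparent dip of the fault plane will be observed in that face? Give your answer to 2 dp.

Let the plane be z = a·easting + b·northing + c.
DH-2−DH-1: −1831a + 2779b = 1510.7;  DH-3−DH-1: −1534a + 75b = −453.4.
Solving gives a = 0.33287, b = 0.76293.
Unit vector along 145° is (sin 145°, cos 145°) = (0.5736, -0.8192).
Slope in that direction = a·(0.5736) + b·(-0.8192) = −0.43403.
Apparent dip = arctan|0.43403| = 23.46° (true dip is 39.8°, so apparent ≤ true as expected).

23.46°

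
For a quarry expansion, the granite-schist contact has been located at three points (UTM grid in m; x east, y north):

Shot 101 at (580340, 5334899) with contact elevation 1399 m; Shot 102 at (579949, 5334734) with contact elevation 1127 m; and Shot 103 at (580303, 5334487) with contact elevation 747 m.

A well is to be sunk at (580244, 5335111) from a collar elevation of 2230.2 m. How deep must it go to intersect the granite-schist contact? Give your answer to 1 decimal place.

499.0 m

Two edge vectors: Shot 101→Shot 102 = (-391, -165, -272), Shot 101→Shot 103 = (-37, -412, -652).
Normal n = (Shot 101→Shot 102) × (Shot 101→Shot 103) = (-4484, -244868, 154987).
So ∂z/∂x = −n_x/n_z = 0.028931459 and ∂z/∂y = −n_y/n_z = 1.579926058.
Intercept c from Shot 101: 1399 − 16790.08 − 8428745.95 = −8444137.03.
At (580244, 5335111): z_contact = 16787.31 + 8429080.89 − 8444137.03 = 1731.17 m.
Depth below ground = 2230.2 − 1731.17 = 499.0 m.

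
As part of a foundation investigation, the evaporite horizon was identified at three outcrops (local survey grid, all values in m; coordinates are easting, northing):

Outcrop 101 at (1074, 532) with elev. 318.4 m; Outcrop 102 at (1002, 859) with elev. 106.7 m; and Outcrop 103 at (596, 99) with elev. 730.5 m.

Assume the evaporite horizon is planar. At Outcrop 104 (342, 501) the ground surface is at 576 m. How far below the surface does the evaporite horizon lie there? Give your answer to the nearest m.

Two edge vectors: Outcrop 101→Outcrop 102 = (-72, 327, -211.7), Outcrop 101→Outcrop 103 = (-478, -433, 412.1).
Normal n = (Outcrop 101→Outcrop 102) × (Outcrop 101→Outcrop 103) = (43090.6, 130863.8, 187482).
So ∂z/∂easting = −n_x/n_z = −0.22984 and ∂z/∂northing = −n_y/n_z = −0.69801.
Intercept c from Outcrop 101: 318.4 + 246.85 + 371.34 = 936.59.
At (342, 501): z_contact = −78.6 − 349.7 + 936.59 = 508.3 m.
Depth below ground = 576 − 508.3 = 68 m.

68 m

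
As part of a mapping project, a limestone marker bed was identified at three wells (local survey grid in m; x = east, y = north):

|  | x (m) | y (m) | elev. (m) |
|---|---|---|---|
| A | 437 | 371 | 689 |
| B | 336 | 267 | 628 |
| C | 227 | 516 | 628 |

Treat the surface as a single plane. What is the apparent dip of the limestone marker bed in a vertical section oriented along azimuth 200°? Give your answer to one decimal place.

17.4°

Let the plane be z = a·x + b·y + c.
B−A: −101a − 104b = −61;  C−A: −210a + 145b = −61.
Solving gives a = 0.41631, b = 0.18224.
Unit vector along 200° is (sin 200°, cos 200°) = (-0.3420, -0.9397).
Slope in that direction = a·(-0.3420) + b·(-0.9397) = −0.31363.
Apparent dip = arctan|0.31363| = 17.4° (true dip is 24.4°, so apparent ≤ true as expected).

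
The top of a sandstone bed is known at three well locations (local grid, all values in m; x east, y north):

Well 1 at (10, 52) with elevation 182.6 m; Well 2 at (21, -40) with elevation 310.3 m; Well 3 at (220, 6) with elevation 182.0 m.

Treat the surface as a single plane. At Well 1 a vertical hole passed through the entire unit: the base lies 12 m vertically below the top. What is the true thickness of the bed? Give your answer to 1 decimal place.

6.8 m

Two edge vectors: Well 1→Well 2 = (11, -92, 127.7), Well 1→Well 3 = (210, -46, -0.6).
Normal n = (Well 1→Well 2) × (Well 1→Well 3) = (5929.4, 26823.6, 18814).
So ∂z/∂x = −n_x/n_z = −0.31516 and ∂z/∂y = −n_y/n_z = −1.42573.
|∇z| = √(a²+b²) = 1.46014, so dip δ = arctan(1.46014) = 55.59°.
True thickness = vertical thickness × cos δ = 12 × cos 55.59° = 6.8 m.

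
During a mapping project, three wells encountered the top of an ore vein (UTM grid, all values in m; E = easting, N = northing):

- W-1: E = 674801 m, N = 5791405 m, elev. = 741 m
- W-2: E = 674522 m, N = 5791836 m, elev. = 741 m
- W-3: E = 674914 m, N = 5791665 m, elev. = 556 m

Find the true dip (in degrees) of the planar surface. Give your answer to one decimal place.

Two edge vectors: W-1→W-2 = (-279, 431, 0), W-1→W-3 = (113, 260, -185).
Normal n = (W-1→W-2) × (W-1→W-3) = (-79735, -51615, -121243).
So ∂z/∂E = −n_x/n_z = −0.65765 and ∂z/∂N = −n_y/n_z = −0.42572.
Gradient magnitude |∇z| = √(a² + b²) = √(0.43250 + 0.18123) = 0.78341.
True dip = arctan(0.78341) = 38.1°, dipping toward ENE (azimuth ≈ 057°).

38.1°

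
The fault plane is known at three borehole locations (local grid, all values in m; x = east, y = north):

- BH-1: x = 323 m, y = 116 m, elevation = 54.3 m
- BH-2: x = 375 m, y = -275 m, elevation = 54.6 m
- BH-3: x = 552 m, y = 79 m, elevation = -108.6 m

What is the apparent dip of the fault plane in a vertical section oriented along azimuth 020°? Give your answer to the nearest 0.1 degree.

Let the plane be z = a·x + b·y + c.
BH-2−BH-1: 52a − 391b = 0.3;  BH-3−BH-1: 229a − 37b = −162.9.
Solving gives a = −0.72710, b = −0.09747.
Unit vector along 020° is (sin 20°, cos 20°) = (0.3420, 0.9397).
Slope in that direction = a·(0.3420) + b·(0.9397) = −0.34027.
Apparent dip = arctan|0.34027| = 18.8° (true dip is 36.3°, so apparent ≤ true as expected).

18.8°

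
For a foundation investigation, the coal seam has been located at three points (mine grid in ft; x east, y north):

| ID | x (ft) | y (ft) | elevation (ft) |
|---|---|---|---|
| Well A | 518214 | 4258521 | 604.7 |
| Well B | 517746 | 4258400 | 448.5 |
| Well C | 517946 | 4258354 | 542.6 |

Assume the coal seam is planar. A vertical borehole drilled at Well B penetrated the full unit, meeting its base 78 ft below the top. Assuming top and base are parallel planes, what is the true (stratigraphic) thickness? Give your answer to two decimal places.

69.95 ft

Let the plane be z = a·x + b·y + c.
Well B−Well A: −468a − 121b = −156.2;  Well C−Well A: −268a − 167b = −62.1.
Solving gives a = 0.40613, b = −0.27989.
|∇z| = √(a²+b²) = 0.49323, so dip δ = arctan(0.49323) = 26.25°.
True thickness = vertical thickness × cos δ = 78 × cos 26.25° = 69.95 ft.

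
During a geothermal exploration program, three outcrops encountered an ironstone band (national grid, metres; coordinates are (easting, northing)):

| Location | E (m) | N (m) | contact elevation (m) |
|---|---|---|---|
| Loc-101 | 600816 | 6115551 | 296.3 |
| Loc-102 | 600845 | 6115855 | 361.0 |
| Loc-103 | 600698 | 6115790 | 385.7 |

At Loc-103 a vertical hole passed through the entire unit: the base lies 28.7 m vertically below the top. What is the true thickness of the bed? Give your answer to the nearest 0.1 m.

27.0 m

Let the plane be z = a·E + b·N + c.
Loc-102−Loc-101: 29a + 304b = 64.7;  Loc-103−Loc-101: −118a + 239b = 89.4.
Solving gives a = −0.27368, b = 0.23894.
|∇z| = √(a²+b²) = 0.36331, so dip δ = arctan(0.36331) = 19.97°.
True thickness = vertical thickness × cos δ = 28.7 × cos 19.97° = 27.0 m.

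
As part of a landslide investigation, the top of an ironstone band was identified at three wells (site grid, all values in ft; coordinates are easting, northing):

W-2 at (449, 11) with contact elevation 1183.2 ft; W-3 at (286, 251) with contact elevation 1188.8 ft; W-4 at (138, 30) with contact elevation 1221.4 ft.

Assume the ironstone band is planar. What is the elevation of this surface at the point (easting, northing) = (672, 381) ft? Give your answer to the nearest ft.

Let the plane be z = a·easting + b·northing + c.
W-3−W-2: −163a + 240b = 5.6;  W-4−W-2: −311a + 19b = 38.2.
Solving gives a = −0.12666, b = −0.06269.
Then c = 1183.2 − a·449 − b·11 = 1240.76.
At (672, 381): z = −85.1 − 23.9 + 1240.76 = 1131.8 ft.

1132 ft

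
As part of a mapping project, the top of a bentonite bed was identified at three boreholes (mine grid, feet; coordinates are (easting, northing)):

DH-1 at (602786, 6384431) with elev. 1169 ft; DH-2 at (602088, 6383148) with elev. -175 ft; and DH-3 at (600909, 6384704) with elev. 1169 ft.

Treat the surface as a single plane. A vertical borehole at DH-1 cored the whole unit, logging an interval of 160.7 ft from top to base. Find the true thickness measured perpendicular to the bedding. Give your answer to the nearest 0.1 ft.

Two edge vectors: DH-1→DH-2 = (-698, -1283, -1344), DH-1→DH-3 = (-1877, 273, 0).
Normal n = (DH-1→DH-2) × (DH-1→DH-3) = (366912, 2522688, -2598745).
So ∂z/∂E = −n_x/n_z = 0.14119 and ∂z/∂N = −n_y/n_z = 0.97073.
|∇z| = √(a²+b²) = 0.98095, so dip δ = arctan(0.98095) = 44.45°.
True thickness = vertical thickness × cos δ = 160.7 × cos 44.45° = 114.7 ft.

114.7 ft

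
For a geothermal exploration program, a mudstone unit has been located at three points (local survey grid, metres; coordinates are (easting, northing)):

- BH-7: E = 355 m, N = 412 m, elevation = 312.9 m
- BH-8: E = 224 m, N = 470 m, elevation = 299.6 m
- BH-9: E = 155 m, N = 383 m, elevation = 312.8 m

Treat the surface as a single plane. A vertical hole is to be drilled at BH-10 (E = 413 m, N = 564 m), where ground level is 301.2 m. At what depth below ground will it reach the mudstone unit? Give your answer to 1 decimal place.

Let the plane be z = a·E + b·N + c.
BH-8−BH-7: −131a + 58b = −13.3;  BH-9−BH-7: −200a − 29b = −0.1.
Solving gives a = 0.02542, b = −0.17189.
Then c = 312.9 − a·355 − b·412 = 374.69.
At (413, 564): z_contact = 10.50 − 96.94 + 374.69 = 288.25 m.
Depth below ground = 301.2 − 288.25 = 13.0 m.

13.0 m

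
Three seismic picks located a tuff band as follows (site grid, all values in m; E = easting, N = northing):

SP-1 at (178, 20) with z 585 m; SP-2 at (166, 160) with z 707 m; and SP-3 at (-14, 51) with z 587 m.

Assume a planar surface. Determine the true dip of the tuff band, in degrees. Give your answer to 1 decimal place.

41.8°

Let the plane be z = a·E + b·N + c.
SP-2−SP-1: −12a + 140b = 122;  SP-3−SP-1: −192a + 31b = 2.
Solving gives a = 0.13211, b = 0.88275.
Gradient magnitude |∇z| = √(a² + b²) = √(0.01745 + 0.77925) = 0.89258.
True dip = arctan(0.89258) = 41.8°, dipping toward S (azimuth ≈ 189°).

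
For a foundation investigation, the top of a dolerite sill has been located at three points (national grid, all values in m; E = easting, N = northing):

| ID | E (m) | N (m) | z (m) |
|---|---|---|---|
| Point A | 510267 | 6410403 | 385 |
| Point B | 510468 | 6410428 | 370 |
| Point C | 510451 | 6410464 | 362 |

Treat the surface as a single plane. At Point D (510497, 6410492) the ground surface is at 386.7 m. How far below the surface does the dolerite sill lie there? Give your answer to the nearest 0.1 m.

Let the plane be z = a·E + b·N + c.
Point B−Point A: 201a + 25b = −15;  Point C−Point A: 184a + 61b = −23.
Solving gives a = −0.044380629, b = −0.243179742.
Then c = 385 − a·510267 − b·6410403 = 1581911.12.
At (510497, 6410492): z_contact = −22656.18 − 1558901.79 + 1581911.12 = 353.15 m.
Depth below ground = 386.7 − 353.15 = 33.6 m.

33.6 m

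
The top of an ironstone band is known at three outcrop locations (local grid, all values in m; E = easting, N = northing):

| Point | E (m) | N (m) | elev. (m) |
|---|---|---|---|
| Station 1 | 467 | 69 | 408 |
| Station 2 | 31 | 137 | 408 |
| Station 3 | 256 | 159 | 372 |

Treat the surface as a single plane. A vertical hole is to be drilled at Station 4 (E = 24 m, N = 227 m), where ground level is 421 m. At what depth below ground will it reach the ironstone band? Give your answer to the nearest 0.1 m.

69.1 m

Two edge vectors: Station 1→Station 2 = (-436, 68, 0), Station 1→Station 3 = (-211, 90, -36).
Normal n = (Station 1→Station 2) × (Station 1→Station 3) = (-2448, -15696, -24892).
So ∂z/∂E = −n_x/n_z = −0.09834 and ∂z/∂N = −n_y/n_z = −0.63056.
Intercept c from Station 1: 408 + 45.93 + 43.51 = 497.44.
At (24, 227): z_contact = −2.36 − 143.14 + 497.44 = 351.94 m.
Depth below ground = 421 − 351.94 = 69.1 m.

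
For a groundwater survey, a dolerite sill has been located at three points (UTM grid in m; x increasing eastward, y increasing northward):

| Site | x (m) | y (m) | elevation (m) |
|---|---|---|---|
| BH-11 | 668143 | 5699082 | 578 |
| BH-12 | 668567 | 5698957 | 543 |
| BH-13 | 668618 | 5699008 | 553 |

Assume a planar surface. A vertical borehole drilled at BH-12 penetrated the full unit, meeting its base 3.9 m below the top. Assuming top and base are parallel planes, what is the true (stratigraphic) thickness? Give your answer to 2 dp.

3.81 m

Let the plane be z = a·x + b·y + c.
BH-12−BH-11: 424a − 125b = −35;  BH-13−BH-11: 475a − 74b = −25.
Solving gives a = −0.01911, b = 0.21519.
|∇z| = √(a²+b²) = 0.21603, so dip δ = arctan(0.21603) = 12.19°.
True thickness = vertical thickness × cos δ = 3.9 × cos 12.19° = 3.81 m.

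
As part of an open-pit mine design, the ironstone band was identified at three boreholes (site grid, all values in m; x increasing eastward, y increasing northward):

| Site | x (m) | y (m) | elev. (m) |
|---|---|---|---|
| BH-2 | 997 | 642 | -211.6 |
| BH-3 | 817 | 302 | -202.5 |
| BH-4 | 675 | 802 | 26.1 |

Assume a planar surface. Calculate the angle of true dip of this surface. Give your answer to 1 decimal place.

33.5°

Two edge vectors: BH-2→BH-3 = (-180, -340, 9.1), BH-2→BH-4 = (-322, 160, 237.7).
Normal n = (BH-2→BH-3) × (BH-2→BH-4) = (-82274, 39855.8, -138280).
So ∂z/∂x = −n_x/n_z = −0.59498 and ∂z/∂y = −n_y/n_z = 0.28823.
Gradient magnitude |∇z| = √(a² + b²) = √(0.35400 + 0.08307) = 0.66112.
True dip = arctan(0.66112) = 33.5°, dipping toward ESE (azimuth ≈ 116°).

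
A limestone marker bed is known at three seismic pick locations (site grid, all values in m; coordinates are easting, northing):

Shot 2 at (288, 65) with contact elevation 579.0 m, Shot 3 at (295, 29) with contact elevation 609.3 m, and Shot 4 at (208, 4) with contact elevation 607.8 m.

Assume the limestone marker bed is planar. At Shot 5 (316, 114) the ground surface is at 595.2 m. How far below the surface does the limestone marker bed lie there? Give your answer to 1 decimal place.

48.2 m

Let the plane be z = a·easting + b·northing + c.
Shot 3−Shot 2: 7a − 36b = 30.3;  Shot 4−Shot 2: −80a − 61b = 28.8.
Solving gives a = 0.24539, b = −0.79395.
Then c = 579 − a·288 − b·65 = 559.93.
At (316, 114): z_contact = 77.54 − 90.51 + 559.93 = 546.97 m.
Depth below ground = 595.2 − 546.97 = 48.2 m.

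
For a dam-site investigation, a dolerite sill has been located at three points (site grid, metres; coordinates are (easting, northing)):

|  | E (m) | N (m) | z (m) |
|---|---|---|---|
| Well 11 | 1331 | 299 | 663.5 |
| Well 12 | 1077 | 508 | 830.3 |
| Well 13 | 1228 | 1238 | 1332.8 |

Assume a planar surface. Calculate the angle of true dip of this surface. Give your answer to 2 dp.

Two edge vectors: Well 11→Well 12 = (-254, 209, 166.8), Well 11→Well 13 = (-103, 939, 669.3).
Normal n = (Well 11→Well 12) × (Well 11→Well 13) = (-16741.5, 152821.8, -216979).
So ∂z/∂E = −n_x/n_z = −0.07716 and ∂z/∂N = −n_y/n_z = 0.70432.
Gradient magnitude |∇z| = √(a² + b²) = √(0.00595 + 0.49606) = 0.70853.
True dip = arctan(0.70853) = 35.32°, dipping toward S (azimuth ≈ 174°).

35.32°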